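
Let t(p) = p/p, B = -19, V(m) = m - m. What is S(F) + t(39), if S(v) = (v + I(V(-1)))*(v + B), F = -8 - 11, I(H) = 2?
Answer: 647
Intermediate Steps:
V(m) = 0
t(p) = 1
F = -19
S(v) = (-19 + v)*(2 + v) (S(v) = (v + 2)*(v - 19) = (2 + v)*(-19 + v) = (-19 + v)*(2 + v))
S(F) + t(39) = (-38 + (-19)**2 - 17*(-19)) + 1 = (-38 + 361 + 323) + 1 = 646 + 1 = 647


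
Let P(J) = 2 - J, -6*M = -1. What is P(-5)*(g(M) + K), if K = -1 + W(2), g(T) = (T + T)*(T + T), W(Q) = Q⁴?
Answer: 952/9 ≈ 105.78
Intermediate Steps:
M = ⅙ (M = -⅙*(-1) = ⅙ ≈ 0.16667)
g(T) = 4*T² (g(T) = (2*T)*(2*T) = 4*T²)
K = 15 (K = -1 + 2⁴ = -1 + 16 = 15)
P(-5)*(g(M) + K) = (2 - 1*(-5))*(4*(⅙)² + 15) = (2 + 5)*(4*(1/36) + 15) = 7*(⅑ + 15) = 7*(136/9) = 952/9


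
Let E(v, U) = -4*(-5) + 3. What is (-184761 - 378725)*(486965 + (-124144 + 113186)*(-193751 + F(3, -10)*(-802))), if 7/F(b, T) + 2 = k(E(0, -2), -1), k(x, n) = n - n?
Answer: -1179292417211062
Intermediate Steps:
E(v, U) = 23 (E(v, U) = 20 + 3 = 23)
k(x, n) = 0
F(b, T) = -7/2 (F(b, T) = 7/(-2 + 0) = 7/(-2) = 7*(-½) = -7/2)
(-184761 - 378725)*(486965 + (-124144 + 113186)*(-193751 + F(3, -10)*(-802))) = (-184761 - 378725)*(486965 + (-124144 + 113186)*(-193751 - 7/2*(-802))) = -563486*(486965 - 10958*(-193751 + 2807)) = -563486*(486965 - 10958*(-190944)) = -563486*(486965 + 2092364352) = -563486*2092851317 = -1179292417211062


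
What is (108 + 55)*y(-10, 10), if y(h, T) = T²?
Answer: 16300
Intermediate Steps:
(108 + 55)*y(-10, 10) = (108 + 55)*10² = 163*100 = 16300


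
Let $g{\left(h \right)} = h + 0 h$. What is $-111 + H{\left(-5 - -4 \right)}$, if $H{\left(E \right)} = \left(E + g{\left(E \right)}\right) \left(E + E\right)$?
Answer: $-107$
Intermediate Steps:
$g{\left(h \right)} = h$ ($g{\left(h \right)} = h + 0 = h$)
$H{\left(E \right)} = 4 E^{2}$ ($H{\left(E \right)} = \left(E + E\right) \left(E + E\right) = 2 E 2 E = 4 E^{2}$)
$-111 + H{\left(-5 - -4 \right)} = -111 + 4 \left(-5 - -4\right)^{2} = -111 + 4 \left(-5 + 4\right)^{2} = -111 + 4 \left(-1\right)^{2} = -111 + 4 \cdot 1 = -111 + 4 = -107$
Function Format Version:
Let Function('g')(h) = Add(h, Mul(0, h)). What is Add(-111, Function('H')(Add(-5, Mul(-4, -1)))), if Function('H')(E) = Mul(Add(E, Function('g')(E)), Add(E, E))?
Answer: -107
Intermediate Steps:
Function('g')(h) = h (Function('g')(h) = Add(h, 0) = h)
Function('H')(E) = Mul(4, Pow(E, 2)) (Function('H')(E) = Mul(Add(E, E), Add(E, E)) = Mul(Mul(2, E), Mul(2, E)) = Mul(4, Pow(E, 2)))
Add(-111, Function('H')(Add(-5, Mul(-4, -1)))) = Add(-111, Mul(4, Pow(Add(-5, Mul(-4, -1)), 2))) = Add(-111, Mul(4, Pow(Add(-5, 4), 2))) = Add(-111, Mul(4, Pow(-1, 2))) = Add(-111, Mul(4, 1)) = Add(-111, 4) = -107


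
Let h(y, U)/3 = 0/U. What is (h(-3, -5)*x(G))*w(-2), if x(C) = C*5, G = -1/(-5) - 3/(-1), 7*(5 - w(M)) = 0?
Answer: 0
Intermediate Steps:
w(M) = 5 (w(M) = 5 - 1/7*0 = 5 + 0 = 5)
h(y, U) = 0 (h(y, U) = 3*(0/U) = 3*0 = 0)
G = 16/5 (G = -1*(-1/5) - 3*(-1) = 1/5 + 3 = 16/5 ≈ 3.2000)
x(C) = 5*C
(h(-3, -5)*x(G))*w(-2) = (0*(5*(16/5)))*5 = (0*16)*5 = 0*5 = 0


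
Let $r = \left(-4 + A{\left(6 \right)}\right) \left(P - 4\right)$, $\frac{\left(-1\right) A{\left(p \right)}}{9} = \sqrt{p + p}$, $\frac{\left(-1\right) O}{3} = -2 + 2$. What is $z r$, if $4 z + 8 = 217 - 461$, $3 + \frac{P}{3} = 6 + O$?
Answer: $1260 + 5670 \sqrt{3} \approx 11081.0$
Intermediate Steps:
$O = 0$ ($O = - 3 \left(-2 + 2\right) = \left(-3\right) 0 = 0$)
$P = 9$ ($P = -9 + 3 \left(6 + 0\right) = -9 + 3 \cdot 6 = -9 + 18 = 9$)
$A{\left(p \right)} = - 9 \sqrt{2} \sqrt{p}$ ($A{\left(p \right)} = - 9 \sqrt{p + p} = - 9 \sqrt{2 p} = - 9 \sqrt{2} \sqrt{p}$)
$z = -63$ ($z = -2 + \frac{217 - 461}{4} = -2 + \frac{1}{4} \left(-244\right) = -2 - 61 = -63$)
$r = -20 - 90 \sqrt{3}$ ($r = \left(-4 - 9 \sqrt{2} \sqrt{6}\right) \left(9 - 4\right) = \left(-4 - 18 \sqrt{3}\right) 5 = -20 - 90 \sqrt{3} \approx -175.88$)
$z r = - 63 \left(-20 - 90 \sqrt{3}\right) = 1260 + 5670 \sqrt{3}$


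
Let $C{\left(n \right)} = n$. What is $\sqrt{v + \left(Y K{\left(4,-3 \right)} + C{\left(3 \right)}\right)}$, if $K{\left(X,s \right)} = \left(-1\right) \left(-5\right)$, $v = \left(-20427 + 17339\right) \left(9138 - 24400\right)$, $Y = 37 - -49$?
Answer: $\sqrt{47129489} \approx 6865.1$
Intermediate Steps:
$Y = 86$ ($Y = 37 + 49 = 86$)
$v = 47129056$ ($v = \left(-3088\right) \left(-15262\right) = 47129056$)
$K{\left(X,s \right)} = 5$
$\sqrt{v + \left(Y K{\left(4,-3 \right)} + C{\left(3 \right)}\right)} = \sqrt{47129056 + \left(86 \cdot 5 + 3\right)} = \sqrt{47129056 + \left(430 + 3\right)} = \sqrt{47129056 + 433} = \sqrt{47129489}$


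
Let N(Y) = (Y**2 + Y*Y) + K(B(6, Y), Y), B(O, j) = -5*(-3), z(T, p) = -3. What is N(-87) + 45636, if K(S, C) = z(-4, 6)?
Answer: 60771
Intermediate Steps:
B(O, j) = 15
K(S, C) = -3
N(Y) = -3 + 2*Y**2 (N(Y) = (Y**2 + Y*Y) - 3 = (Y**2 + Y**2) - 3 = 2*Y**2 - 3 = -3 + 2*Y**2)
N(-87) + 45636 = (-3 + 2*(-87)**2) + 45636 = (-3 + 2*7569) + 45636 = (-3 + 15138) + 45636 = 15135 + 45636 = 60771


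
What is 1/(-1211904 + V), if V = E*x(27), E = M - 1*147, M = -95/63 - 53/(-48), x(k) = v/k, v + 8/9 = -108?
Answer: -8748/10596535787 ≈ -8.2555e-7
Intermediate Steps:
v = -980/9 (v = -8/9 - 108 = -980/9 ≈ -108.89)
x(k) = -980/(9*k)
M = -407/1008 (M = -95*1/63 - 53*(-1/48) = -95/63 + 53/48 = -407/1008 ≈ -0.40377)
E = -148583/1008 (E = -407/1008 - 1*147 = -407/1008 - 147 = -148583/1008 ≈ -147.40)
V = 5200405/8748 (V = -(-5200405)/(324*27) = -148583/1008*(-980/243) = 5200405/8748 ≈ 594.47)
1/(-1211904 + V) = 1/(-1211904 + 5200405/8748) = 1/(-10596535787/8748) = -8748/10596535787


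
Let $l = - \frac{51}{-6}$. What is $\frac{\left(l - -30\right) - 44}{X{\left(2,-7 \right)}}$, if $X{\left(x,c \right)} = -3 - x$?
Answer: $\frac{11}{10} \approx 1.1$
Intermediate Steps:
$l = \frac{17}{2}$ ($l = \left(-51\right) \left(- \frac{1}{6}\right) = \frac{17}{2} \approx 8.5$)
$\frac{\left(l - -30\right) - 44}{X{\left(2,-7 \right)}} = \frac{\left(\frac{17}{2} - -30\right) - 44}{-3 - 2} = \frac{\left(\frac{17}{2} + 30\right) - 44}{-3 - 2} = \frac{\frac{77}{2} - 44}{-5} = \left(- \frac{1}{5}\right) \left(- \frac{11}{2}\right) = \frac{11}{10}$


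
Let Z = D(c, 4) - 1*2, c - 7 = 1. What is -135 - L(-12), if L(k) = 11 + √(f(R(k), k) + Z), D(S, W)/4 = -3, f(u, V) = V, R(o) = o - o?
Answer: -146 - I*√26 ≈ -146.0 - 5.099*I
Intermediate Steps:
c = 8 (c = 7 + 1 = 8)
R(o) = 0
D(S, W) = -12 (D(S, W) = 4*(-3) = -12)
Z = -14 (Z = -12 - 1*2 = -12 - 2 = -14)
L(k) = 11 + √(-14 + k) (L(k) = 11 + √(k - 14) = 11 + √(-14 + k))
-135 - L(-12) = -135 - (11 + √(-14 - 12)) = -135 - (11 + √(-26)) = -135 - (11 + I*√26) = -135 + (-11 - I*√26) = -146 - I*√26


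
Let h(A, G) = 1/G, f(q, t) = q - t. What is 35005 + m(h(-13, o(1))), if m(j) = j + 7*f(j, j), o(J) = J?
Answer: 35006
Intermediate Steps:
m(j) = j (m(j) = j + 7*(j - j) = j + 7*0 = j + 0 = j)
35005 + m(h(-13, o(1))) = 35005 + 1/1 = 35005 + 1 = 35006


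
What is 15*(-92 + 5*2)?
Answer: -1230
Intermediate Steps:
15*(-92 + 5*2) = 15*(-92 + 10) = 15*(-82) = -1230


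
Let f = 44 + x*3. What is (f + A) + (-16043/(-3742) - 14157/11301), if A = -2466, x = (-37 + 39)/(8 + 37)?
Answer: -511441997147/211441710 ≈ -2418.8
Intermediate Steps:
x = 2/45 ≈ 0.044444
f = 662/15 (f = 44 + (2/45)*3 = 44 + 2/15 = 662/15 ≈ 44.133)
(f + A) + (-16043/(-3742) - 14157/11301) = (662/15 - 2466) + (-16043/(-3742) - 14157/11301) = -36328/15 + (-16043*(-1/3742) - 14157*1/11301) = -36328/15 + (16043/3742 - 4719/3767) = -36328/15 + 42775483/14096114 = -511441997147/211441710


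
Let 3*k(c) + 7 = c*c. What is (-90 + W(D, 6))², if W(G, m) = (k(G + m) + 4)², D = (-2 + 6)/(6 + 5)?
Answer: 4200593716225/214358881 ≈ 19596.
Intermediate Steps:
D = 4/11 ≈ 0.36364
k(c) = -7/3 + c²/3 (k(c) = -7/3 + (c*c)/3 = -7/3 + c²/3)
W(G, m) = (5/3 + (G + m)²/3)² (W(G, m) = ((-7/3 + (G + m)²/3) + 4)² = (5/3 + (G + m)²/3)²)
(-90 + W(D, 6))² = (-90 + (5 + (4/11 + 6)²)²/9)² = (-90 + (5 + (70/11)²)²/9)² = (-90 + (5 + 4900/121)²/9)² = (-90 + (5505/121)²/9)² = (-90 + (⅑)*(30305025/14641))² = (-90 + 3367225/14641)² = (2049535/14641)² = 4200593716225/214358881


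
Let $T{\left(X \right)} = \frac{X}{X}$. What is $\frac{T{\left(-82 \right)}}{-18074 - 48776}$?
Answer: $- \frac{1}{66850} \approx -1.4959 \cdot 10^{-5}$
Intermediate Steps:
$T{\left(X \right)} = 1$
$\frac{T{\left(-82 \right)}}{-18074 - 48776} = 1 \frac{1}{-18074 - 48776} = 1 \frac{1}{-66850} = 1 \left(- \frac{1}{66850}\right) = - \frac{1}{66850}$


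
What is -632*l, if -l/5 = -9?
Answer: -28440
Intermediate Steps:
l = 45 (l = -5*(-9) = 45)
-632*l = -632*45 = -28440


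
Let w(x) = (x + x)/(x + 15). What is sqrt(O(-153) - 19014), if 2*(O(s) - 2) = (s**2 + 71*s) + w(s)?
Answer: I*sqrt(26953378)/46 ≈ 112.86*I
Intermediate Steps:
w(x) = 2*x/(15 + x) (w(x) = (2*x)/(15 + x) = 2*x/(15 + x))
O(s) = 2 + s**2/2 + 71*s/2 + s/(15 + s) (O(s) = 2 + ((s**2 + 71*s) + 2*s/(15 + s))/2 = 2 + (s**2 + 71*s + 2*s/(15 + s))/2 = 2 + (s**2/2 + 71*s/2 + s/(15 + s)) = 2 + s**2/2 + 71*s/2 + s/(15 + s))
sqrt(O(-153) - 19014) = sqrt((60 + (-153)**3 + 86*(-153)**2 + 1071*(-153))/(2*(15 - 153)) - 19014) = sqrt((1/2)*(60 - 3581577 + 86*23409 - 163863)/(-138) - 19014) = sqrt((1/2)*(-1/138)*(60 - 3581577 + 2013174 - 163863) - 19014) = sqrt((1/2)*(-1/138)*(-1732206) - 19014) = sqrt(288701/46 - 19014) = sqrt(-585943/46) = I*sqrt(26953378)/46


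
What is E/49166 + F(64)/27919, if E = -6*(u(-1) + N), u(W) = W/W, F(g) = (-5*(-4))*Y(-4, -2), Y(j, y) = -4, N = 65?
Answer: -7494602/686332777 ≈ -0.010920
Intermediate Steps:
F(g) = -80 (F(g) = -5*(-4)*(-4) = 20*(-4) = -80)
u(W) = 1
E = -396 (E = -6*(1 + 65) = -6*66 = -396)
E/49166 + F(64)/27919 = -396/49166 - 80/27919 = -396*1/49166 - 80*1/27919 = -198/24583 - 80/27919 = -7494602/686332777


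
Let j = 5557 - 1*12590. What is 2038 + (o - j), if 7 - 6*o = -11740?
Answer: 66173/6 ≈ 11029.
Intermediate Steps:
o = 11747/6 (o = 7/6 - ⅙*(-11740) = 7/6 + 5870/3 = 11747/6 ≈ 1957.8)
j = -7033 (j = 5557 - 12590 = -7033)
2038 + (o - j) = 2038 + (11747/6 - 1*(-7033)) = 2038 + (11747/6 + 7033) = 2038 + 53945/6 = 66173/6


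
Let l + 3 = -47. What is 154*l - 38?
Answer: -7738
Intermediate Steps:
l = -50 (l = -3 - 47 = -50)
154*l - 38 = 154*(-50) - 38 = -7700 - 38 = -7738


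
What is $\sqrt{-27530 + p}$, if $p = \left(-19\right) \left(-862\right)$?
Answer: $4 i \sqrt{697} \approx 105.6 i$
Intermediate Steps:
$p = 16378$
$\sqrt{-27530 + p} = \sqrt{-27530 + 16378} = \sqrt{-11152} = 4 i \sqrt{697}$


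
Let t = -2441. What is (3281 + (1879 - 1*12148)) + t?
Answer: -9429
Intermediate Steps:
(3281 + (1879 - 1*12148)) + t = (3281 + (1879 - 1*12148)) - 2441 = (3281 + (1879 - 12148)) - 2441 = (3281 - 10269) - 2441 = -6988 - 2441 = -9429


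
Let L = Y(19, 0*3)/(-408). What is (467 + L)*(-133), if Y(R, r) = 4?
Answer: -6335189/102 ≈ -62110.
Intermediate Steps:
L = -1/102 (L = 4/(-408) = 4*(-1/408) = -1/102 ≈ -0.0098039)
(467 + L)*(-133) = (467 - 1/102)*(-133) = (47633/102)*(-133) = -6335189/102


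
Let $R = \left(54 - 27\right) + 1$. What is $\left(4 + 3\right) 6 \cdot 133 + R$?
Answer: $5614$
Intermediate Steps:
$R = 28$ ($R = 27 + 1 = 28$)
$\left(4 + 3\right) 6 \cdot 133 + R = \left(4 + 3\right) 6 \cdot 133 + 28 = 7 \cdot 6 \cdot 133 + 28 = 42 \cdot 133 + 28 = 5586 + 28 = 5614$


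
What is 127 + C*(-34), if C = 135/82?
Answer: 2912/41 ≈ 71.024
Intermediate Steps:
C = 135/82 (C = 135*(1/82) = 135/82 ≈ 1.6463)
127 + C*(-34) = 127 + (135/82)*(-34) = 127 - 2295/41 = 2912/41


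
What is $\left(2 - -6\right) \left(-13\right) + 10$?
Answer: $-94$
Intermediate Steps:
$\left(2 - -6\right) \left(-13\right) + 10 = \left(2 + 6\right) \left(-13\right) + 10 = 8 \left(-13\right) + 10 = -104 + 10 = -94$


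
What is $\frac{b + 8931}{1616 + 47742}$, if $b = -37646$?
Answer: $- \frac{28715}{49358} \approx -0.58177$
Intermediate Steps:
$\frac{b + 8931}{1616 + 47742} = \frac{-37646 + 8931}{1616 + 47742} = - \frac{28715}{49358}$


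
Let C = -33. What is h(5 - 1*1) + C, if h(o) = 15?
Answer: -18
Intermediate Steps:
h(5 - 1*1) + C = 15 - 33 = -18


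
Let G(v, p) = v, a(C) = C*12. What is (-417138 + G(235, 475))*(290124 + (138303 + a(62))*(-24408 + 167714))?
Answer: -8307442437729918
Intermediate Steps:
a(C) = 12*C
(-417138 + G(235, 475))*(290124 + (138303 + a(62))*(-24408 + 167714)) = (-417138 + 235)*(290124 + (138303 + 12*62)*(-24408 + 167714)) = -416903*(290124 + (138303 + 744)*143306) = -416903*(290124 + 139047*143306) = -416903*(290124 + 19926269382) = -416903*19926559506 = -8307442437729918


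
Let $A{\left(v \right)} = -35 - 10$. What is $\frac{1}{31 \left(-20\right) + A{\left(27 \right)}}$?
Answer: $- \frac{1}{665} \approx -0.0015038$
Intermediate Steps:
$A{\left(v \right)} = -45$ ($A{\left(v \right)} = -35 - 10 = -45$)
$\frac{1}{31 \left(-20\right) + A{\left(27 \right)}} = \frac{1}{31 \left(-20\right) - 45} = \frac{1}{-620 - 45} = \frac{1}{-665} = - \frac{1}{665}$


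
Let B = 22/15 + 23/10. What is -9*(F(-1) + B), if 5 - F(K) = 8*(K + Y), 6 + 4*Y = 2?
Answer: -2229/10 ≈ -222.90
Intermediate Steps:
Y = -1 (Y = -3/2 + (¼)*2 = -3/2 + ½ = -1)
F(K) = 13 - 8*K (F(K) = 5 - 8*(K - 1) = 5 - 8*(-1 + K) = 5 - (-8 + 8*K) = 5 + (8 - 8*K) = 13 - 8*K)
B = 113/30 (B = 22*(1/15) + 23*(⅒) = 22/15 + 23/10 = 113/30 ≈ 3.7667)
-9*(F(-1) + B) = -9*((13 - 8*(-1)) + 113/30) = -9*((13 + 8) + 113/30) = -9*(21 + 113/30) = -9*743/30 = -2229/10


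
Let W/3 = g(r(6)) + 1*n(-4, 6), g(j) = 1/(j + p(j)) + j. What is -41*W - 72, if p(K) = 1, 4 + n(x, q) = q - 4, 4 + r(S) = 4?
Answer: 51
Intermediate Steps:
r(S) = 0 (r(S) = -4 + 4 = 0)
n(x, q) = -8 + q (n(x, q) = -4 + (q - 4) = -4 + (-4 + q) = -8 + q)
g(j) = j + 1/(1 + j) (g(j) = 1/(j + 1) + j = 1/(1 + j) + j = j + 1/(1 + j))
W = -3 (W = 3*((1 + 0 + 0**2)/(1 + 0) + 1*(-8 + 6)) = 3*((1 + 0 + 0)/1 + 1*(-2)) = 3*(1*1 - 2) = 3*(1 - 2) = 3*(-1) = -3)
-41*W - 72 = -41*(-3) - 72 = 123 - 72 = 51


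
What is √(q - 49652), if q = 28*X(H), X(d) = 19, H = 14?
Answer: 4*I*√3070 ≈ 221.63*I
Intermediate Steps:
q = 532 (q = 28*19 = 532)
√(q - 49652) = √(532 - 49652) = √(-49120) = 4*I*√3070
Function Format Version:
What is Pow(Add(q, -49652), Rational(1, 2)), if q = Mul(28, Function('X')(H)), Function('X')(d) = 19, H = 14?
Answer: Mul(4, I, Pow(3070, Rational(1, 2))) ≈ Mul(221.63, I)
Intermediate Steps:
q = 532 (q = Mul(28, 19) = 532)
Pow(Add(q, -49652), Rational(1, 2)) = Pow(Add(532, -49652), Rational(1, 2)) = Pow(-49120, Rational(1, 2)) = Mul(4, I, Pow(3070, Rational(1, 2)))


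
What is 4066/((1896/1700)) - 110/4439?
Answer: 3835380905/1052043 ≈ 3645.6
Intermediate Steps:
4066/((1896/1700)) - 110/4439 = 4066/((1896*(1/1700))) - 110*1/4439 = 4066/(474/425) - 110/4439 = 4066*(425/474) - 110/4439 = 864025/237 - 110/4439 = 3835380905/1052043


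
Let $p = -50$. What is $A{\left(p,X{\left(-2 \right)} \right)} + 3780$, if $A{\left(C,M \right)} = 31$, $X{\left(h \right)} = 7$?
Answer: $3811$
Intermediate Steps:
$A{\left(p,X{\left(-2 \right)} \right)} + 3780 = 31 + 3780 = 3811$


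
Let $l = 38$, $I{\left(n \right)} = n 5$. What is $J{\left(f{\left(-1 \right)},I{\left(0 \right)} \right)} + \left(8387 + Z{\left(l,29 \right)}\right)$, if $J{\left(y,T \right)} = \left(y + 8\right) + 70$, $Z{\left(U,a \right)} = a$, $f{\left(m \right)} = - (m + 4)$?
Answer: $8491$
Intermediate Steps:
$I{\left(n \right)} = 5 n$
$f{\left(m \right)} = -4 - m$ ($f{\left(m \right)} = - (4 + m) = -4 - m$)
$J{\left(y,T \right)} = 78 + y$ ($J{\left(y,T \right)} = \left(8 + y\right) + 70 = 78 + y$)
$J{\left(f{\left(-1 \right)},I{\left(0 \right)} \right)} + \left(8387 + Z{\left(l,29 \right)}\right) = \left(78 - 3\right) + \left(8387 + 29\right) = \left(78 + \left(-4 + 1\right)\right) + 8416 = \left(78 - 3\right) + 8416 = 75 + 8416 = 8491$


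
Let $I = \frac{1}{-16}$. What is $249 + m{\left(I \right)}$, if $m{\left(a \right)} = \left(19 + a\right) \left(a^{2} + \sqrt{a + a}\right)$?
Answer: $\frac{1020207}{4096} + \frac{303 i \sqrt{2}}{64} \approx 249.07 + 6.6954 i$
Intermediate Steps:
$I = - \frac{1}{16} \approx -0.0625$
$m{\left(a \right)} = \left(19 + a\right) \left(a^{2} + \sqrt{2} \sqrt{a}\right)$ ($m{\left(a \right)} = \left(19 + a\right) \left(a^{2} + \sqrt{2 a}\right) = \left(19 + a\right) \left(a^{2} + \sqrt{2} \sqrt{a}\right)$)
$249 + m{\left(I \right)} = 249 + \left(\left(- \frac{1}{16}\right)^{3} + 19 \left(- \frac{1}{16}\right)^{2} + \sqrt{2} \left(- \frac{1}{16}\right)^{\frac{3}{2}} + 19 \sqrt{2} \sqrt{- \frac{1}{16}}\right) = 249 + \left(- \frac{1}{4096} + 19 \cdot \frac{1}{256} + \sqrt{2} \left(- \frac{i}{64}\right) + 19 \sqrt{2} \frac{i}{4}\right) = 249 + \left(- \frac{1}{4096} + \frac{19}{256} - \frac{i \sqrt{2}}{64} + \frac{19 i \sqrt{2}}{4}\right) = 249 + \left(\frac{303}{4096} + \frac{303 i \sqrt{2}}{64}\right) = \frac{1020207}{4096} + \frac{303 i \sqrt{2}}{64}$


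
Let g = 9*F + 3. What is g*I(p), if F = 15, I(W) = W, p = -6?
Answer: -828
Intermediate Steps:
g = 138 (g = 9*15 + 3 = 135 + 3 = 138)
g*I(p) = 138*(-6) = -828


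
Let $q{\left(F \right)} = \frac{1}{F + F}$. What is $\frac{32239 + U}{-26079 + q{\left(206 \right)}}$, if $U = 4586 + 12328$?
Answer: $- \frac{20251036}{10744547} \approx -1.8848$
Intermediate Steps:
$U = 16914$
$q{\left(F \right)} = \frac{1}{2 F}$
$\frac{32239 + U}{-26079 + q{\left(206 \right)}} = \frac{32239 + 16914}{-26079 + \frac{1}{2 \cdot 206}} = \frac{49153}{-26079 + \frac{1}{2} \cdot \frac{1}{206}} = \frac{49153}{-26079 + \frac{1}{412}} = \frac{49153}{- \frac{10744547}{412}} = 49153 \left(- \frac{412}{10744547}\right) = - \frac{20251036}{10744547}$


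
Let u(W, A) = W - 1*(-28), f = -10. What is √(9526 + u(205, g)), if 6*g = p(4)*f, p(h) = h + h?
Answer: √9759 ≈ 98.788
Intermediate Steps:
p(h) = 2*h
g = -40/3 (g = ((2*4)*(-10))/6 = (8*(-10))/6 = (⅙)*(-80) = -40/3 ≈ -13.333)
u(W, A) = 28 + W (u(W, A) = W + 28 = 28 + W)
√(9526 + u(205, g)) = √(9526 + (28 + 205)) = √(9526 + 233) = √9759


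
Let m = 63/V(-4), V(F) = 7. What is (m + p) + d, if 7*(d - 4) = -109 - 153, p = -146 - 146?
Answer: -2215/7 ≈ -316.43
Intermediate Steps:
p = -292
m = 9 (m = 63/7 = 63*(⅐) = 9)
d = -234/7 (d = 4 + (-109 - 153)/7 = 4 + (⅐)*(-262) = 4 - 262/7 = -234/7 ≈ -33.429)
(m + p) + d = (9 - 292) - 234/7 = -283 - 234/7 = -2215/7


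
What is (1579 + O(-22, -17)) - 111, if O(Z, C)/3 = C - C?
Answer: 1468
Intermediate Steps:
O(Z, C) = 0 (O(Z, C) = 3*(C - C) = 3*0 = 0)
(1579 + O(-22, -17)) - 111 = (1579 + 0) - 111 = 1579 - 111 = 1468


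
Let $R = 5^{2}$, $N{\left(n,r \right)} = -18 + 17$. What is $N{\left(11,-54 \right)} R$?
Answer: $-25$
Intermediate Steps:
$N{\left(n,r \right)} = -1$
$R = 25$
$N{\left(11,-54 \right)} R = \left(-1\right) 25 = -25$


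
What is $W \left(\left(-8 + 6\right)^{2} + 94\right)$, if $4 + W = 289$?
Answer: $27930$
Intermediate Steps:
$W = 285$ ($W = -4 + 289 = 285$)
$W \left(\left(-8 + 6\right)^{2} + 94\right) = 285 \left(\left(-8 + 6\right)^{2} + 94\right) = 285 \left(\left(-2\right)^{2} + 94\right) = 285 \left(4 + 94\right) = 285 \cdot 98 = 27930$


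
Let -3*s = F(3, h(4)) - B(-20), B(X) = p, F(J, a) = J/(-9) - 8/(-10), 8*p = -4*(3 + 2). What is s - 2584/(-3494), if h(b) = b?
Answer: -39203/157230 ≈ -0.24934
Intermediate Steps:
p = -5/2 (p = (-4*(3 + 2))/8 = (-4*5)/8 = (1/8)*(-20) = -5/2 ≈ -2.5000)
F(J, a) = 4/5 - J/9 (F(J, a) = J*(-1/9) - 8*(-1/10) = -J/9 + 4/5 = 4/5 - J/9)
B(X) = -5/2
s = -89/90 (s = -((4/5 - 1/9*3) - 1*(-5/2))/3 = -((4/5 - 1/3) + 5/2)/3 = -(7/15 + 5/2)/3 = -1/3*89/30 = -89/90 ≈ -0.98889)
s - 2584/(-3494) = -89/90 - 2584/(-3494) = -89/90 - 2584*(-1/3494) = -89/90 + 1292/1747 = -39203/157230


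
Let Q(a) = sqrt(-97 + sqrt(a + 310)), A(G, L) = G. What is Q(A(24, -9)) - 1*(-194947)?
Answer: 194947 + sqrt(-97 + sqrt(334)) ≈ 1.9495e+5 + 8.8727*I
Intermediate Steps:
Q(a) = sqrt(-97 + sqrt(310 + a))
Q(A(24, -9)) - 1*(-194947) = sqrt(-97 + sqrt(310 + 24)) - 1*(-194947) = sqrt(-97 + sqrt(334)) + 194947 = 194947 + sqrt(-97 + sqrt(334))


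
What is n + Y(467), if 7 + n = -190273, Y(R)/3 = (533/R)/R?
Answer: -41497973321/218089 ≈ -1.9028e+5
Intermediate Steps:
Y(R) = 1599/R² (Y(R) = 3*((533/R)/R) = 3*(533/R²) = 1599/R²)
n = -190280 (n = -7 - 190273 = -190280)
n + Y(467) = -190280 + 1599/467² = -190280 + 1599*(1/218089) = -190280 + 1599/218089 = -41497973321/218089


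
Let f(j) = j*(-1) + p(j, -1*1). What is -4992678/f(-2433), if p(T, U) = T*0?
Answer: -1664226/811 ≈ -2052.1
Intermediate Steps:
p(T, U) = 0
f(j) = -j (f(j) = j*(-1) + 0 = -j + 0 = -j)
-4992678/f(-2433) = -4992678/((-1*(-2433))) = -4992678/2433 = -4992678*1/2433 = -1664226/811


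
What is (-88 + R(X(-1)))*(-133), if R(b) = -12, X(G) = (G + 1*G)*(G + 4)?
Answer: 13300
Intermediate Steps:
X(G) = 2*G*(4 + G) (X(G) = (G + G)*(4 + G) = (2*G)*(4 + G) = 2*G*(4 + G))
(-88 + R(X(-1)))*(-133) = (-88 - 12)*(-133) = -100*(-133) = 13300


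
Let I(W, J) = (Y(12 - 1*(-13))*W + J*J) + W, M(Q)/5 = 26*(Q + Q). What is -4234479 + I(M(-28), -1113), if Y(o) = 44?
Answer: -3323310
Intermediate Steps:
M(Q) = 260*Q (M(Q) = 5*(26*(Q + Q)) = 5*(26*(2*Q)) = 5*(52*Q) = 260*Q)
I(W, J) = J² + 45*W (I(W, J) = (44*W + J*J) + W = (44*W + J²) + W = (J² + 44*W) + W = J² + 45*W)
-4234479 + I(M(-28), -1113) = -4234479 + ((-1113)² + 45*(260*(-28))) = -4234479 + (1238769 + 45*(-7280)) = -4234479 + (1238769 - 327600) = -4234479 + 911169 = -3323310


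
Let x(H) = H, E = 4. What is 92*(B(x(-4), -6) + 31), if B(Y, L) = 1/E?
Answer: 2875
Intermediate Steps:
B(Y, L) = ¼ (B(Y, L) = 1/4 = ¼)
92*(B(x(-4), -6) + 31) = 92*(¼ + 31) = 92*(125/4) = 2875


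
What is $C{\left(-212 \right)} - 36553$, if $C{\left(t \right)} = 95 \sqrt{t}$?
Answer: $-36553 + 190 i \sqrt{53} \approx -36553.0 + 1383.2 i$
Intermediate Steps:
$C{\left(-212 \right)} - 36553 = 95 \sqrt{-212} - 36553 = 95 \cdot 2 i \sqrt{53} - 36553 = 190 i \sqrt{53} - 36553 = -36553 + 190 i \sqrt{53}$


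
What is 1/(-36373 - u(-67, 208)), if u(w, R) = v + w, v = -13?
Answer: -1/36293 ≈ -2.7554e-5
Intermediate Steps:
u(w, R) = -13 + w
1/(-36373 - u(-67, 208)) = 1/(-36373 - (-13 - 67)) = 1/(-36373 - 1*(-80)) = 1/(-36373 + 80) = 1/(-36293) = -1/36293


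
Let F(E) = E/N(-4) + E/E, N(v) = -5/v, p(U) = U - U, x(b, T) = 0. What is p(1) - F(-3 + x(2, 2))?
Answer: 7/5 ≈ 1.4000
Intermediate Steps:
p(U) = 0
F(E) = 1 + 4*E/5 (F(E) = E/((-5/(-4))) + E/E = E/((-5*(-1/4))) + 1 = E/(5/4) + 1 = E*(4/5) + 1 = 4*E/5 + 1 = 1 + 4*E/5)
p(1) - F(-3 + x(2, 2)) = 0 - (1 + 4*(-3 + 0)/5) = 0 - (1 + (4/5)*(-3)) = 0 - (1 - 12/5) = 0 - 1*(-7/5) = 0 + 7/5 = 7/5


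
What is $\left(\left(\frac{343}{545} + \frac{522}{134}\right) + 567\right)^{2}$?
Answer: $\frac{435524802531361}{1333345225} \approx 3.2664 \cdot 10^{5}$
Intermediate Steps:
$\left(\left(\frac{343}{545} + \frac{522}{134}\right) + 567\right)^{2} = \left(\left(343 \cdot \frac{1}{545} + 522 \cdot \frac{1}{134}\right) + 567\right)^{2} = \left(\left(\frac{343}{545} + \frac{261}{67}\right) + 567\right)^{2} = \left(\frac{165226}{36515} + 567\right)^{2} = \left(\frac{20869231}{36515}\right)^{2} = \frac{435524802531361}{1333345225}$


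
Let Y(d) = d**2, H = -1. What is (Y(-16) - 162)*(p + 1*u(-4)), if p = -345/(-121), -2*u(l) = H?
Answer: 38117/121 ≈ 315.02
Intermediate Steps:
u(l) = 1/2 (u(l) = -1/2*(-1) = 1/2)
p = 345/121 (p = -345*(-1/121) = 345/121 ≈ 2.8512)
(Y(-16) - 162)*(p + 1*u(-4)) = ((-16)**2 - 162)*(345/121 + 1*(1/2)) = (256 - 162)*(345/121 + 1/2) = 94*(811/242) = 38117/121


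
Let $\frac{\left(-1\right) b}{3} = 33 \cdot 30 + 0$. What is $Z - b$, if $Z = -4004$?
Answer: $-1034$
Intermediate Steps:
$b = -2970$ ($b = - 3 \left(33 \cdot 30 + 0\right) = - 3 \left(990 + 0\right) = \left(-3\right) 990 = -2970$)
$Z - b = -4004 - -2970 = -4004 + 2970 = -1034$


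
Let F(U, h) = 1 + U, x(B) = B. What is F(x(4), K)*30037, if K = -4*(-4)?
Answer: 150185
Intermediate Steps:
K = 16
F(x(4), K)*30037 = (1 + 4)*30037 = 5*30037 = 150185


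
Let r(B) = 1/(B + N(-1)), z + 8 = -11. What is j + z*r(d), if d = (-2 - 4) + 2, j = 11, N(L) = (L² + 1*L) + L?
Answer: 74/5 ≈ 14.800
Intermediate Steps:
z = -19 (z = -8 - 11 = -19)
N(L) = L² + 2*L (N(L) = (L² + L) + L = (L + L²) + L = L² + 2*L)
d = -4 (d = -6 + 2 = -4)
r(B) = 1/(-1 + B) (r(B) = 1/(B - (2 - 1)) = 1/(B - 1*1) = 1/(B - 1) = 1/(-1 + B))
j + z*r(d) = 11 - 19/(-1 - 4) = 11 - 19/(-5) = 11 - 19*(-⅕) = 11 + 19/5 = 74/5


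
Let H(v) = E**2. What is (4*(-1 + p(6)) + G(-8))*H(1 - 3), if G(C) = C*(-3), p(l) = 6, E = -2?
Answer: 176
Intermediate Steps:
G(C) = -3*C
H(v) = 4 (H(v) = (-2)**2 = 4)
(4*(-1 + p(6)) + G(-8))*H(1 - 3) = (4*(-1 + 6) - 3*(-8))*4 = (4*5 + 24)*4 = (20 + 24)*4 = 44*4 = 176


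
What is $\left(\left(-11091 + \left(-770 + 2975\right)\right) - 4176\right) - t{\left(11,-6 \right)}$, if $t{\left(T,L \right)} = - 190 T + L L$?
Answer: $-11008$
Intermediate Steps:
$t{\left(T,L \right)} = L^{2} - 190 T$ ($t{\left(T,L \right)} = - 190 T + L^{2} = L^{2} - 190 T$)
$\left(\left(-11091 + \left(-770 + 2975\right)\right) - 4176\right) - t{\left(11,-6 \right)} = \left(\left(-11091 + \left(-770 + 2975\right)\right) - 4176\right) - \left(\left(-6\right)^{2} - 2090\right) = \left(\left(-11091 + 2205\right) - 4176\right) - \left(36 - 2090\right) = \left(-8886 - 4176\right) - -2054 = -13062 + 2054 = -11008$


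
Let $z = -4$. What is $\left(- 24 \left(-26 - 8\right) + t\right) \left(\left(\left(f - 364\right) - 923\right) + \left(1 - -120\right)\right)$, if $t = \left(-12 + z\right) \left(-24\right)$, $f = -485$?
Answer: $-1981200$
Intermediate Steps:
$t = 384$ ($t = \left(-12 - 4\right) \left(-24\right) = \left(-16\right) \left(-24\right) = 384$)
$\left(- 24 \left(-26 - 8\right) + t\right) \left(\left(\left(f - 364\right) - 923\right) + \left(1 - -120\right)\right) = \left(- 24 \left(-26 - 8\right) + 384\right) \left(\left(\left(-485 - 364\right) - 923\right) + \left(1 - -120\right)\right) = \left(\left(-24\right) \left(-34\right) + 384\right) \left(\left(-849 - 923\right) + \left(1 + 120\right)\right) = \left(816 + 384\right) \left(-1772 + 121\right) = 1200 \left(-1651\right) = -1981200$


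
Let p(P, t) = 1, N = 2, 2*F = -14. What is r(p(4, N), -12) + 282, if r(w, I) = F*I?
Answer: 366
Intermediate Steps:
F = -7 (F = (½)*(-14) = -7)
r(w, I) = -7*I
r(p(4, N), -12) + 282 = -7*(-12) + 282 = 84 + 282 = 366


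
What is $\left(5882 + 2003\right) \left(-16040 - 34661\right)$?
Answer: $-399777385$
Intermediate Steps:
$\left(5882 + 2003\right) \left(-16040 - 34661\right) = 7885 \left(-16040 - 34661\right) = 7885 \left(-50701\right) = -399777385$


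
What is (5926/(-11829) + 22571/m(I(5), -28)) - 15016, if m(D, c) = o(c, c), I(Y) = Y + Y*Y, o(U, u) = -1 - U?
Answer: -1509674257/106461 ≈ -14181.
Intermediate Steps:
I(Y) = Y + Y²
m(D, c) = -1 - c
(5926/(-11829) + 22571/m(I(5), -28)) - 15016 = (5926/(-11829) + 22571/(-1 - 1*(-28))) - 15016 = (5926*(-1/11829) + 22571/(-1 + 28)) - 15016 = (-5926/11829 + 22571/27) - 15016 = 88944119/106461 - 15016 = -1509674257/106461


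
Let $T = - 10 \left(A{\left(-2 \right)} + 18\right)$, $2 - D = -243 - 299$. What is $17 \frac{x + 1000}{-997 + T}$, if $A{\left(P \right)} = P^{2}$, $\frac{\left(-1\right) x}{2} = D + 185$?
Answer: $\frac{7786}{1217} \approx 6.3977$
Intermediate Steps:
$D = 544$ ($D = 2 - \left(-243 - 299\right) = 2 - -542 = 2 + 542 = 544$)
$x = -1458$ ($x = - 2 \left(544 + 185\right) = \left(-2\right) 729 = -1458$)
$T = -220$ ($T = - 10 \left(\left(-2\right)^{2} + 18\right) = - 10 \left(4 + 18\right) = \left(-10\right) 22 = -220$)
$17 \frac{x + 1000}{-997 + T} = 17 \frac{-1458 + 1000}{-997 - 220} = 17 \left(- \frac{458}{-1217}\right) = 17 \left(\left(-458\right) \left(- \frac{1}{1217}\right)\right) = 17 \cdot \frac{458}{1217} = \frac{7786}{1217}$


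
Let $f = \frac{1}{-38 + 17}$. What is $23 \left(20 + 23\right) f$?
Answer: $- \frac{989}{21} \approx -47.095$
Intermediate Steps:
$f = - \frac{1}{21}$ ($f = \frac{1}{-21} = - \frac{1}{21} \approx -0.047619$)
$23 \left(20 + 23\right) f = 23 \left(20 + 23\right) \left(- \frac{1}{21}\right) = 23 \cdot 43 \left(- \frac{1}{21}\right) = 989 \left(- \frac{1}{21}\right) = - \frac{989}{21}$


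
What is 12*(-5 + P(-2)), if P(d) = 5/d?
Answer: -90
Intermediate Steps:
12*(-5 + P(-2)) = 12*(-5 + 5/(-2)) = 12*(-5 + 5*(-½)) = 12*(-5 - 5/2) = 12*(-15/2) = -90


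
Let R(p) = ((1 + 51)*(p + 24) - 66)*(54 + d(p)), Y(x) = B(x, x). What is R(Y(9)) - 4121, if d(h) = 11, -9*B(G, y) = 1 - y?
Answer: 681421/9 ≈ 75714.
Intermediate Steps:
B(G, y) = -⅑ + y/9 (B(G, y) = -(1 - y)/9 = -⅑ + y/9)
Y(x) = -⅑ + x/9
R(p) = 76830 + 3380*p (R(p) = ((1 + 51)*(p + 24) - 66)*(54 + 11) = (52*(24 + p) - 66)*65 = ((1248 + 52*p) - 66)*65 = (1182 + 52*p)*65 = 76830 + 3380*p)
R(Y(9)) - 4121 = (76830 + 3380*(-⅑ + (⅑)*9)) - 4121 = (76830 + 3380*(-⅑ + 1)) - 4121 = (76830 + 3380*(8/9)) - 4121 = (76830 + 27040/9) - 4121 = 718510/9 - 4121 = 681421/9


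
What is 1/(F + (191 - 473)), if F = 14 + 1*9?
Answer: -1/259 ≈ -0.0038610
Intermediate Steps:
F = 23 (F = 14 + 9 = 23)
1/(F + (191 - 473)) = 1/(23 + (191 - 473)) = 1/(23 - 282) = 1/(-259) = -1/259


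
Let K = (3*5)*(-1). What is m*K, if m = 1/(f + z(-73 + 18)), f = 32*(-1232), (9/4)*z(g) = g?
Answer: 135/355036 ≈ 0.00038024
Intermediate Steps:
z(g) = 4*g/9
f = -39424
m = -9/355036 (m = 1/(-39424 + 4*(-73 + 18)/9) = 1/(-39424 + (4/9)*(-55)) = 1/(-39424 - 220/9) = 1/(-355036/9) = -9/355036 ≈ -2.5350e-5)
K = -15 (K = 15*(-1) = -15)
m*K = -9/355036*(-15) = 135/355036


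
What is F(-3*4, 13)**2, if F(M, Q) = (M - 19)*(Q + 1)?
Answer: 188356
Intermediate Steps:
F(M, Q) = (1 + Q)*(-19 + M) (F(M, Q) = (-19 + M)*(1 + Q) = (1 + Q)*(-19 + M))
F(-3*4, 13)**2 = (-19 - 3*4 - 19*13 - 3*4*13)**2 = (-19 - 12 - 247 - 12*13)**2 = (-19 - 12 - 247 - 156)**2 = (-434)**2 = 188356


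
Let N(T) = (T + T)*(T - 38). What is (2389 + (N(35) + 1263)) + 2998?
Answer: 6440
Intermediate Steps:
N(T) = 2*T*(-38 + T) (N(T) = (2*T)*(-38 + T) = 2*T*(-38 + T))
(2389 + (N(35) + 1263)) + 2998 = (2389 + (2*35*(-38 + 35) + 1263)) + 2998 = (2389 + (2*35*(-3) + 1263)) + 2998 = (2389 + (-210 + 1263)) + 2998 = (2389 + 1053) + 2998 = 3442 + 2998 = 6440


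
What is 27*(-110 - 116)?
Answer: -6102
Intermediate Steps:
27*(-110 - 116) = 27*(-226) = -6102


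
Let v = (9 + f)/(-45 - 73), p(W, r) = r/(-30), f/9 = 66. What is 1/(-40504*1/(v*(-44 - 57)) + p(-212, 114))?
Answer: -304515/25054517 ≈ -0.012154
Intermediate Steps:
f = 594 (f = 9*66 = 594)
p(W, r) = -r/30 (p(W, r) = r*(-1/30) = -r/30)
v = -603/118 (v = (9 + 594)/(-45 - 73) = 603/(-118) = 603*(-1/118) = -603/118 ≈ -5.1102)
1/(-40504*1/(v*(-44 - 57)) + p(-212, 114)) = 1/(-40504*(-118/(603*(-44 - 57))) - 1/30*114) = 1/(-40504/((-101*(-603/118))) - 19/5) = 1/(-40504/60903/118 - 19/5) = 1/(-40504*118/60903 - 19/5) = 1/(-4779472/60903 - 19/5) = 1/(-25054517/304515) = -304515/25054517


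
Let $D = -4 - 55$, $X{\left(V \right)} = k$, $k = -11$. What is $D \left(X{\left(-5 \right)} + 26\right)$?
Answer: $-885$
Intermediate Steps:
$X{\left(V \right)} = -11$
$D = -59$ ($D = -4 - 55 = -59$)
$D \left(X{\left(-5 \right)} + 26\right) = - 59 \left(-11 + 26\right) = \left(-59\right) 15 = -885$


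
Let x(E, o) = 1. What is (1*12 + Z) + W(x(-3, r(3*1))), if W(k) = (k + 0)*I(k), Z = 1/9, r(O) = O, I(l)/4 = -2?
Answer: 37/9 ≈ 4.1111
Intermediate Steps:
I(l) = -8 (I(l) = 4*(-2) = -8)
Z = 1/9 ≈ 0.11111
W(k) = -8*k (W(k) = (k + 0)*(-8) = k*(-8) = -8*k)
(1*12 + Z) + W(x(-3, r(3*1))) = (1*12 + 1/9) - 8*1 = (12 + 1/9) - 8 = 109/9 - 8 = 37/9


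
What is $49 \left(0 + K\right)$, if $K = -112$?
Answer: $-5488$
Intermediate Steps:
$49 \left(0 + K\right) = 49 \left(0 - 112\right) = 49 \left(-112\right) = -5488$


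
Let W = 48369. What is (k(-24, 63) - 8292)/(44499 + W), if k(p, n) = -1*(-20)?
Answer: -2068/23217 ≈ -0.089073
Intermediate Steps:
k(p, n) = 20
(k(-24, 63) - 8292)/(44499 + W) = (20 - 8292)/(44499 + 48369) = -8272/92868 = -8272*1/92868 = -2068/23217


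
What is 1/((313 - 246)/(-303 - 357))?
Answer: -660/67 ≈ -9.8507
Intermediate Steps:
1/((313 - 246)/(-303 - 357)) = 1/(67/(-660)) = 1/(67*(-1/660)) = 1/(-67/660) = -660/67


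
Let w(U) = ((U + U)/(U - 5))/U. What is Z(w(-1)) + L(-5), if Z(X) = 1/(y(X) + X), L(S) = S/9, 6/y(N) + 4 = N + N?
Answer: -359/306 ≈ -1.1732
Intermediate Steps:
y(N) = 6/(-4 + 2*N) (y(N) = 6/(-4 + (N + N)) = 6/(-4 + 2*N))
L(S) = S/9 (L(S) = S*(1/9) = S/9)
w(U) = 2/(-5 + U) (w(U) = ((2*U)/(-5 + U))/U = (2*U/(-5 + U))/U = 2/(-5 + U))
Z(X) = 1/(X + 3/(-2 + X)) (Z(X) = 1/(3/(-2 + X) + X) = 1/(X + 3/(-2 + X)))
Z(w(-1)) + L(-5) = (-2 + 2/(-5 - 1))/(3 + (2/(-5 - 1))*(-2 + 2/(-5 - 1))) + (1/9)*(-5) = (-2 + 2/(-6))/(3 + (2/(-6))*(-2 + 2/(-6))) - 5/9 = (-2 + 2*(-1/6))/(3 + (2*(-1/6))*(-2 + 2*(-1/6))) - 5/9 = (-2 - 1/3)/(3 - (-2 - 1/3)/3) - 5/9 = -7/3/(3 - 1/3*(-7/3)) - 5/9 = -7/3/(3 + 7/9) - 5/9 = -7/3/(34/9) - 5/9 = (9/34)*(-7/3) - 5/9 = -21/34 - 5/9 = -359/306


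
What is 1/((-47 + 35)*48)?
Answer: -1/576 ≈ -0.0017361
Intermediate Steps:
1/((-47 + 35)*48) = 1/(-12*48) = 1/(-576) = -1/576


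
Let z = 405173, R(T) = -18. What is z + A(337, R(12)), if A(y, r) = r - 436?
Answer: 404719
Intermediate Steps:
A(y, r) = -436 + r
z + A(337, R(12)) = 405173 + (-436 - 18) = 405173 - 454 = 404719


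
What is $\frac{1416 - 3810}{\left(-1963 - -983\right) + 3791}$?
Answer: $- \frac{798}{937} \approx -0.85165$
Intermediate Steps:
$\frac{1416 - 3810}{\left(-1963 - -983\right) + 3791} = - \frac{2394}{\left(-1963 + 983\right) + 3791} = - \frac{2394}{-980 + 3791} = - \frac{2394}{2811} = \left(-2394\right) \frac{1}{2811} = - \frac{798}{937}$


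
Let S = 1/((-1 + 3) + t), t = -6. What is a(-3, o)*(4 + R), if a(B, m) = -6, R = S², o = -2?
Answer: -195/8 ≈ -24.375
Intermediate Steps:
S = -¼ (S = 1/((-1 + 3) - 6) = 1/(2 - 6) = 1/(-4) = -¼ ≈ -0.25000)
R = 1/16 (R = (-¼)² = 1/16 ≈ 0.062500)
a(-3, o)*(4 + R) = -6*(4 + 1/16) = -6*65/16 = -195/8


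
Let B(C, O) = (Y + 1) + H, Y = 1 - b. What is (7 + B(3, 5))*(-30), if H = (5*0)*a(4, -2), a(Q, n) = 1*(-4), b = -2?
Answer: -330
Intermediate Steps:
Y = 3 (Y = 1 - 1*(-2) = 1 + 2 = 3)
a(Q, n) = -4
H = 0 (H = (5*0)*(-4) = 0*(-4) = 0)
B(C, O) = 4 (B(C, O) = (3 + 1) + 0 = 4 + 0 = 4)
(7 + B(3, 5))*(-30) = (7 + 4)*(-30) = 11*(-30) = -330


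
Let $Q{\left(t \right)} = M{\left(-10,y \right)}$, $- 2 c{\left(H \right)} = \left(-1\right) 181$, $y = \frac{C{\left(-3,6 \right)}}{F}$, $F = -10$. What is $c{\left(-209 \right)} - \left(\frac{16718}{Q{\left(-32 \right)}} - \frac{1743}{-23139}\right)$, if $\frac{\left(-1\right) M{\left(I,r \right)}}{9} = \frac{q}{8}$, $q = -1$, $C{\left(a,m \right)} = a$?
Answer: $- \frac{227842325}{15426} \approx -14770.0$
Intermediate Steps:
$y = \frac{3}{10}$ ($y = - \frac{3}{-10} = \left(-3\right) \left(- \frac{1}{10}\right) = \frac{3}{10} \approx 0.3$)
$c{\left(H \right)} = \frac{181}{2}$ ($c{\left(H \right)} = - \frac{\left(-1\right) 181}{2} = \left(- \frac{1}{2}\right) \left(-181\right) = \frac{181}{2}$)
$M{\left(I,r \right)} = \frac{9}{8}$ ($M{\left(I,r \right)} = - 9 \left(- \frac{1}{8}\right) = - 9 \left(\left(-1\right) \frac{1}{8}\right) = \left(-9\right) \left(- \frac{1}{8}\right) = \frac{9}{8}$)
$Q{\left(t \right)} = \frac{9}{8}$
$c{\left(-209 \right)} - \left(\frac{16718}{Q{\left(-32 \right)}} - \frac{1743}{-23139}\right) = \frac{181}{2} - \left(\frac{16718}{\frac{9}{8}} - \frac{1743}{-23139}\right) = \frac{181}{2} - \left(16718 \cdot \frac{8}{9} - - \frac{581}{7713}\right) = \frac{181}{2} - \left(\frac{133744}{9} + \frac{581}{7713}\right) = \frac{181}{2} - \frac{114619189}{7713} = - \frac{227842325}{15426}$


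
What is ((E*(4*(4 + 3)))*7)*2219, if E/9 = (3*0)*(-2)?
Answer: 0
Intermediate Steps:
E = 0 (E = 9*((3*0)*(-2)) = 9*(0*(-2)) = 9*0 = 0)
((E*(4*(4 + 3)))*7)*2219 = ((0*(4*(4 + 3)))*7)*2219 = ((0*(4*7))*7)*2219 = ((0*28)*7)*2219 = (0*7)*2219 = 0*2219 = 0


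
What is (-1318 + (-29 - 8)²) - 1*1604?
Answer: -1553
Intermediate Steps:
(-1318 + (-29 - 8)²) - 1*1604 = (-1318 + (-37)²) - 1604 = (-1318 + 1369) - 1604 = 51 - 1604 = -1553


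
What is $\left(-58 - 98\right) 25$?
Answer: $-3900$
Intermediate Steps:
$\left(-58 - 98\right) 25 = \left(-156\right) 25 = -3900$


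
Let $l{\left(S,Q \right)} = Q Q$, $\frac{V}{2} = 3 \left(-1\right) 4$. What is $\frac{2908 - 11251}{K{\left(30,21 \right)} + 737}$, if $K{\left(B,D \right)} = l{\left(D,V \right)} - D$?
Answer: $- \frac{8343}{1292} \approx -6.4574$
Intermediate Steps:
$V = -24$ ($V = 2 \cdot 3 \left(-1\right) 4 = 2 \left(\left(-3\right) 4\right) = 2 \left(-12\right) = -24$)
$l{\left(S,Q \right)} = Q^{2}$
$K{\left(B,D \right)} = 576 - D$ ($K{\left(B,D \right)} = \left(-24\right)^{2} - D = 576 - D$)
$\frac{2908 - 11251}{K{\left(30,21 \right)} + 737} = \frac{2908 - 11251}{\left(576 - 21\right) + 737} = - \frac{8343}{\left(576 - 21\right) + 737} = - \frac{8343}{555 + 737} = - \frac{8343}{1292}$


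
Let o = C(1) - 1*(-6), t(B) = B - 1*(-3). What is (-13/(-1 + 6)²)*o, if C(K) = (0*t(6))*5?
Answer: -78/25 ≈ -3.1200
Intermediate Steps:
t(B) = 3 + B (t(B) = B + 3 = 3 + B)
C(K) = 0 (C(K) = (0*(3 + 6))*5 = (0*9)*5 = 0*5 = 0)
o = 6 (o = 0 - 1*(-6) = 0 + 6 = 6)
(-13/(-1 + 6)²)*o = -13/(-1 + 6)²*6 = -13/(5²)*6 = -13/25*6 = -78/25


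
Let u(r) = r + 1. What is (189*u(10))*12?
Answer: 24948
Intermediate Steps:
u(r) = 1 + r
(189*u(10))*12 = (189*(1 + 10))*12 = (189*11)*12 = 2079*12 = 24948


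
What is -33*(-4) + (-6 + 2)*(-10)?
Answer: 172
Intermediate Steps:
-33*(-4) + (-6 + 2)*(-10) = 132 - 4*(-10) = 132 + 40 = 172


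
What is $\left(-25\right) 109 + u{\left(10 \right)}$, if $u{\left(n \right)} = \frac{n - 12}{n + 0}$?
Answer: $- \frac{13626}{5} \approx -2725.2$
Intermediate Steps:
$u{\left(n \right)} = \frac{-12 + n}{n}$
$\left(-25\right) 109 + u{\left(10 \right)} = \left(-25\right) 109 + \frac{-12 + 10}{10} = -2725 + \frac{1}{10} \left(-2\right) = -2725 - \frac{1}{5} = - \frac{13626}{5}$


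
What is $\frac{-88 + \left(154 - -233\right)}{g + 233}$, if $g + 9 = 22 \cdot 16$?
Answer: $\frac{299}{576} \approx 0.5191$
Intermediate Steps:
$g = 343$ ($g = -9 + 22 \cdot 16 = -9 + 352 = 343$)
$\frac{-88 + \left(154 - -233\right)}{g + 233} = \frac{-88 + \left(154 - -233\right)}{343 + 233} = \frac{-88 + \left(154 + 233\right)}{576} = \left(-88 + 387\right) \frac{1}{576} = 299 \cdot \frac{1}{576} = \frac{299}{576}$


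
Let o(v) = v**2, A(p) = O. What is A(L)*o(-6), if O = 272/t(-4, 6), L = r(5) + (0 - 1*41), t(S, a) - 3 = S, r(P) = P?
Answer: -9792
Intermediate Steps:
t(S, a) = 3 + S
L = -36 (L = 5 + (0 - 1*41) = 5 + (0 - 41) = 5 - 41 = -36)
O = -272 (O = 272/(3 - 4) = 272/(-1) = 272*(-1) = -272)
A(p) = -272
A(L)*o(-6) = -272*(-6)**2 = -272*36 = -9792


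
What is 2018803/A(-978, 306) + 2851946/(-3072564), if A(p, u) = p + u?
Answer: -517068160717/172063584 ≈ -3005.1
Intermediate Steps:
2018803/A(-978, 306) + 2851946/(-3072564) = 2018803/(-978 + 306) + 2851946/(-3072564) = 2018803/(-672) + 2851946*(-1/3072564) = 2018803*(-1/672) - 1425973/1536282 = -2018803/672 - 1425973/1536282 = -517068160717/172063584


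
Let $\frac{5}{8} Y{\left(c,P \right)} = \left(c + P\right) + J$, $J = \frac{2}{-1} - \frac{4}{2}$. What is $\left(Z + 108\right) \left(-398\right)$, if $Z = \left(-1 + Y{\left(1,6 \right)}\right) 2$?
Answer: $- \frac{230044}{5} \approx -46009.0$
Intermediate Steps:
$J = -4$ ($J = 2 \left(-1\right) - 2 = -2 - 2 = -4$)
$Y{\left(c,P \right)} = - \frac{32}{5} + \frac{8 P}{5} + \frac{8 c}{5}$ ($Y{\left(c,P \right)} = \frac{8 \left(\left(c + P\right) - 4\right)}{5} = \frac{8 \left(\left(P + c\right) - 4\right)}{5} = \frac{8 \left(-4 + P + c\right)}{5} = - \frac{32}{5} + \frac{8 P}{5} + \frac{8 c}{5}$)
$Z = \frac{38}{5}$ ($Z = \left(-1 + \left(- \frac{32}{5} + \frac{8}{5} \cdot 6 + \frac{8}{5} \cdot 1\right)\right) 2 = \left(-1 + \left(- \frac{32}{5} + \frac{48}{5} + \frac{8}{5}\right)\right) 2 = \left(-1 + \frac{24}{5}\right) 2 = \frac{19}{5} \cdot 2 = \frac{38}{5} \approx 7.6$)
$\left(Z + 108\right) \left(-398\right) = \left(\frac{38}{5} + 108\right) \left(-398\right) = \frac{578}{5} \left(-398\right) = - \frac{230044}{5}$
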